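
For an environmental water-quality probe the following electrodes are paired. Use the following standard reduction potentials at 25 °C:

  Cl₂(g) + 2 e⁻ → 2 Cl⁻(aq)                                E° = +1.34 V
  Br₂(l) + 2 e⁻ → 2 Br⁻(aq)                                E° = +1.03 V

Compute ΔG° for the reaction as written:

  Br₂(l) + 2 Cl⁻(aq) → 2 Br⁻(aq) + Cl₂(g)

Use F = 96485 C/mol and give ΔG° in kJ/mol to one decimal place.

+59.8 kJ/mol

As written, Br₂/Br⁻ is reduced (cathode) and Cl₂/Cl⁻ is oxidised (anode), so E°cell = (+1.03) − (+1.34) = -0.31 V.
Balancing electrons gives n = 2.
ΔG° = −nFE° = −(2)(96485)(-0.31) = 59,821 J = +59.8 kJ/mol.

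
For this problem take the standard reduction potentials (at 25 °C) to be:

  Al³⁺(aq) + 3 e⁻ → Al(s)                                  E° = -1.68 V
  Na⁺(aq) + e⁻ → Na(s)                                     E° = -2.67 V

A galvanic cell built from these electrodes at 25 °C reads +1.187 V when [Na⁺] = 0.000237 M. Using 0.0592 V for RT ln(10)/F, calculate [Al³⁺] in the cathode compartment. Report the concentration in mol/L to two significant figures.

0.13 M

Al³⁺/Al is the cathode, Na⁺/Na the anode: E°cell = +0.99 V, n = 3.
Overall reaction: Al³⁺(aq) + 3 Na(s) → Al(s) + 3 Na⁺(aq); Q = [Na⁺]^3/[Al³⁺]^1.
From E = E° − (0.0592/n) log Q: log Q = (E° − E)·n/0.0592 = (+0.99 − (+1.187))·3/0.0592 = -9.9831.
So 1·log[Al³⁺] = 3·log(0.000237) − log Q = -10.8758 − (-9.9831) = -0.8927; [Al³⁺] = 10^(-0.8927) ≈ 0.13 M.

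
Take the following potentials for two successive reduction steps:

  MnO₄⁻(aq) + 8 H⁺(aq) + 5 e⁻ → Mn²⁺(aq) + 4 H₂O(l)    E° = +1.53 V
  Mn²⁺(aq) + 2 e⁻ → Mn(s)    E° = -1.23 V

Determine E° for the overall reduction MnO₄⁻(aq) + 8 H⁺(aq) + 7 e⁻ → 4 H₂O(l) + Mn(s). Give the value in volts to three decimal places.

+0.741 V

Adding the free-energy changes (−nFE°) of the two steps gives −n₃FE°₃ = −n₁FE°₁ − n₂FE°₂.
E°₃ = (5×+1.53 + 2×-1.23) / 7 = (+5.190) / 7 = +0.741 V.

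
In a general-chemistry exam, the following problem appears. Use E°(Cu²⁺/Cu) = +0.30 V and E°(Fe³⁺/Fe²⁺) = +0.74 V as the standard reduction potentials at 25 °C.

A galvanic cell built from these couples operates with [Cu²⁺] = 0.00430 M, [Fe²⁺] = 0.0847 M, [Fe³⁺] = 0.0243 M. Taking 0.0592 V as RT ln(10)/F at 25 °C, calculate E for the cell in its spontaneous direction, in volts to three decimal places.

+0.478 V

Fe³⁺/Fe²⁺ is the cathode (higher E°), Cu²⁺/Cu the anode: E°cell = +0.74 − (+0.30) = +0.44 V, n = 2.
Overall: 2 Fe³⁺(aq) + Cu(s) → 2 Fe²⁺(aq) + Cu²⁺(aq)
Q = [Fe²⁺]^2·[Cu²⁺] / ([Fe³⁺]^2); log Q = -1.282.
E = E° − (0.0592/n) log Q = +0.44 − (0.0592/2)(-1.282) = +0.478 V.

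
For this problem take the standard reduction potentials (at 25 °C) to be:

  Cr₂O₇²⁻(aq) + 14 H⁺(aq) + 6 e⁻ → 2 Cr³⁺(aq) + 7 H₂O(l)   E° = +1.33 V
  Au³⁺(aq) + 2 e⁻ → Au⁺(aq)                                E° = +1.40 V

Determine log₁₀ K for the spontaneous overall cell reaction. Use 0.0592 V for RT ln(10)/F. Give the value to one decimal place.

7.1

Cathode: Au³⁺/Au⁺; anode: Cr₂O₇²⁻/Cr³⁺. E°cell = +0.07 V, n = 6.
log K = nE°cell / 0.0592 = (6)(+0.07) / 0.0592 = 7.1.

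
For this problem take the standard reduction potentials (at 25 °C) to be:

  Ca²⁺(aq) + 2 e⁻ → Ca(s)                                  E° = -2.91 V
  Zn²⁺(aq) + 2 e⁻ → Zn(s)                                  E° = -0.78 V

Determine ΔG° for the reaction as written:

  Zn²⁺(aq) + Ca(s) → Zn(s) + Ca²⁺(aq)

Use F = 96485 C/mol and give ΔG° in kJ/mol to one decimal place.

-411.0 kJ/mol

As written, Zn²⁺/Zn is reduced (cathode) and Ca²⁺/Ca is oxidised (anode), so E°cell = (-0.78) − (-2.91) = +2.13 V.
Balancing electrons gives n = 2.
ΔG° = −nFE° = −(2)(96485)(+2.13) = -411,026 J = -411.0 kJ/mol.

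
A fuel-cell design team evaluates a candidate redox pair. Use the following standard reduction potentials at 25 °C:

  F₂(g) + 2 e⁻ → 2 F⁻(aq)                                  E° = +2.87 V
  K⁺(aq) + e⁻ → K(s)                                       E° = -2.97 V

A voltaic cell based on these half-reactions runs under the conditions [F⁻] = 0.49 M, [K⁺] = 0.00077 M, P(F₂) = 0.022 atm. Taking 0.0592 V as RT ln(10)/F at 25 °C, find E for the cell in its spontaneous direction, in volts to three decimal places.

+5.994 V

F₂/F⁻ is the cathode (higher E°), K⁺/K the anode: E°cell = +2.87 − (-2.97) = +5.84 V, n = 2.
Overall: F₂(g) + 2 K(s) → 2 F⁻(aq) + 2 K⁺(aq)
Q = [F⁻]^2·[K⁺]^2 / (P(F₂)); log Q = -5.189.
E = E° − (0.0592/n) log Q = +5.84 − (0.0592/2)(-5.189) = +5.994 V.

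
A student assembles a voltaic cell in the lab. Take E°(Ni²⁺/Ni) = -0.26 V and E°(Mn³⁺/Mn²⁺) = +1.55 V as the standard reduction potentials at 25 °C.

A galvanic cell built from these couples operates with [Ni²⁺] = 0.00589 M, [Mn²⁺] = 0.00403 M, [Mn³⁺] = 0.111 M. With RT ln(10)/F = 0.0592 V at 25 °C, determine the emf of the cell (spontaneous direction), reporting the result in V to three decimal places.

Mn³⁺/Mn²⁺ is the cathode (higher E°), Ni²⁺/Ni the anode: E°cell = +1.55 − (-0.26) = +1.81 V, n = 2.
Overall: 2 Mn³⁺(aq) + Ni(s) → 2 Mn²⁺(aq) + Ni²⁺(aq)
Q = [Mn²⁺]^2·[Ni²⁺] / ([Mn³⁺]^2); log Q = -5.110.
E = E° − (0.0592/n) log Q = +1.81 − (0.0592/2)(-5.110) = +1.961 V.

+1.961 V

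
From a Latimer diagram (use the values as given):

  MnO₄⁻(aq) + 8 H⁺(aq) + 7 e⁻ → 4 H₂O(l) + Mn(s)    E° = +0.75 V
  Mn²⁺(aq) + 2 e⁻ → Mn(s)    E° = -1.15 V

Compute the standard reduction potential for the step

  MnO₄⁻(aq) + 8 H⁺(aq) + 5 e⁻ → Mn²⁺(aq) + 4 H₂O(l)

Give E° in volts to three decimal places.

+1.510 V

Sequential free energies add, so n₃E°₃ = n₁E°₁ + n₂E°₂.
With n₃ = 7, and the known step contributing 2×(-1.15) V, the unknown satisfies 5·E° = 7×(+0.75) − 2×(-1.15) = +7.550.
E° = +7.550 / 5 = +1.510 V.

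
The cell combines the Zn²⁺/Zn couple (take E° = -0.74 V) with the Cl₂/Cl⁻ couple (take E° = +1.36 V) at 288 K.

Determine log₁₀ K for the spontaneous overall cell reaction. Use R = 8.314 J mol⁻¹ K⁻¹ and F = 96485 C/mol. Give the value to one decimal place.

73.5

Cathode: Cl₂/Cl⁻; anode: Zn²⁺/Zn. E°cell = (+1.36) − (-0.74) = +2.10 V, with n = 2.
ΔG° = −nFE° = −RT ln K, so ln K = nFE°/(RT) = (2)(96485)(+2.10) / ((8.314)(288)) = 169.241.
log₁₀ K = 169.241 / ln 10 = 73.5.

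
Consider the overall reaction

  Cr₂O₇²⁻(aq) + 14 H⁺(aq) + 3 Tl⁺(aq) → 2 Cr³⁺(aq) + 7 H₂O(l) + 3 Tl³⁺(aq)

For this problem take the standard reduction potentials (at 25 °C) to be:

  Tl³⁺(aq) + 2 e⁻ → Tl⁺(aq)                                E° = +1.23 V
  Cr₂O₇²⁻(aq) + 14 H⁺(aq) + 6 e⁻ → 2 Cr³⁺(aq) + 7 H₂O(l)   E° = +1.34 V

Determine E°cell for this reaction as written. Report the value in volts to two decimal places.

+0.11 V

The Cr₂O₇²⁻/Cr³⁺ couple has the higher reduction potential, so it is the cathode; Tl³⁺/Tl⁺ is oxidised at the anode.
E°cell = E°(cathode) − E°(anode) = (+1.34) − (+1.23) = +0.11 V.
Since E°cell > 0, the reaction is spontaneous under standard conditions.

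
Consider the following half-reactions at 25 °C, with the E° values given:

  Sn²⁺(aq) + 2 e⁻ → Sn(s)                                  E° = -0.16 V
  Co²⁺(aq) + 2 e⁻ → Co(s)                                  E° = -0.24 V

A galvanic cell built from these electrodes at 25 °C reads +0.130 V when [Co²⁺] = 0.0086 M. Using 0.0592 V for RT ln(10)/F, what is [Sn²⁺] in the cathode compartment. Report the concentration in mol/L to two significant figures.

0.42 M

Sn²⁺/Sn is the cathode, Co²⁺/Co the anode: E°cell = +0.08 V, n = 2.
Overall reaction: Sn²⁺(aq) + Co(s) → Sn(s) + Co²⁺(aq); Q = [Co²⁺]^1/[Sn²⁺]^1.
From E = E° − (0.0592/n) log Q: log Q = (E° − E)·n/0.0592 = (+0.08 − (+0.130))·2/0.0592 = -1.6892.
So 1·log[Sn²⁺] = 1·log(0.0086) − log Q = -2.0655 − (-1.6892) = -0.3763; [Sn²⁺] = 10^(-0.3763) ≈ 0.42 M.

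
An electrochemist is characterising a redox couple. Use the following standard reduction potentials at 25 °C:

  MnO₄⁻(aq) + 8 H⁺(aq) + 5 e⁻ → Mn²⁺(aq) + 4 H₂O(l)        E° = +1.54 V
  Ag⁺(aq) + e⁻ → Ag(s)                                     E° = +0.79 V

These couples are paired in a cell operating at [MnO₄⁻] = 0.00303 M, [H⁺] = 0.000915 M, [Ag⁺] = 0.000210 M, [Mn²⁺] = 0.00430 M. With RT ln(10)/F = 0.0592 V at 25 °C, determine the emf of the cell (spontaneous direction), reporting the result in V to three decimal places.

+0.678 V

MnO₄⁻/Mn²⁺ is the cathode (higher E°), Ag⁺/Ag the anode: E°cell = +1.54 − (+0.79) = +0.75 V, n = 5.
Overall: MnO₄⁻(aq) + 8 H⁺(aq) + 5 Ag(s) → Mn²⁺(aq) + 4 H₂O(l) + 5 Ag⁺(aq)
Q = [Mn²⁺]·[Ag⁺]^5 / ([MnO₄⁻]·[H⁺]^8); log Q = 6.072.
E = E° − (0.0592/n) log Q = +0.75 − (0.0592/5)(6.072) = +0.678 V.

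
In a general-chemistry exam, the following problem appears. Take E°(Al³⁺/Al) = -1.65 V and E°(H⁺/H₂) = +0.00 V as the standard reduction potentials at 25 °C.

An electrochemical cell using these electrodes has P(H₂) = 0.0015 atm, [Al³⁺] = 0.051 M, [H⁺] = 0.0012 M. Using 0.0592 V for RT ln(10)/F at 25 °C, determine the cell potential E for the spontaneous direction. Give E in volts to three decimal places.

+1.586 V

H⁺/H₂ is the cathode (higher E°), Al³⁺/Al the anode: E°cell = +0.00 − (-1.65) = +1.65 V, n = 6.
Overall: 6 H⁺(aq) + 2 Al(s) → 3 H₂(g) + 2 Al³⁺(aq)
Q = P(H₂)^3·[Al³⁺]^2 / ([H⁺]^6); log Q = 6.468.
E = E° − (0.0592/n) log Q = +1.65 − (0.0592/6)(6.468) = +1.586 V.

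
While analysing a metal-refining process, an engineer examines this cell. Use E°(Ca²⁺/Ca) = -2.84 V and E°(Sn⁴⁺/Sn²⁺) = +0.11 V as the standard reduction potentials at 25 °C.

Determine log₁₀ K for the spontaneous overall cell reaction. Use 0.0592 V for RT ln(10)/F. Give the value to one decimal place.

Cathode: Sn⁴⁺/Sn²⁺; anode: Ca²⁺/Ca. E°cell = +2.95 V, n = 2.
log K = nE°cell / 0.0592 = (2)(+2.95) / 0.0592 = 99.7.

99.7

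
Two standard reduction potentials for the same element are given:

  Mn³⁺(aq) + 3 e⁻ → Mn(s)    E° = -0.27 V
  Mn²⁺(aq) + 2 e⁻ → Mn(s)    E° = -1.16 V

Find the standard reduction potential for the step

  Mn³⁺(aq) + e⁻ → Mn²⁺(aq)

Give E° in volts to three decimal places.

Sequential free energies add, so n₃E°₃ = n₁E°₁ + n₂E°₂.
With n₃ = 3, and the known step contributing 2×(-1.16) V, the unknown satisfies 1·E° = 3×(-0.27) − 2×(-1.16) = +1.510.
E° = +1.510 / 1 = +1.510 V.

+1.510 V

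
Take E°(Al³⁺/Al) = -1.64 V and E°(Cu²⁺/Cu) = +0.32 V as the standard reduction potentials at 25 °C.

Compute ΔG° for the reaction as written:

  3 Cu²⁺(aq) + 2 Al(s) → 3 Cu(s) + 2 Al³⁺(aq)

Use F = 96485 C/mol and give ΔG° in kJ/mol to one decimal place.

As written, Cu²⁺/Cu is reduced (cathode) and Al³⁺/Al is oxidised (anode), so E°cell = (+0.32) − (-1.64) = +1.96 V.
Balancing electrons gives n = 6.
ΔG° = −nFE° = −(6)(96485)(+1.96) = -1,134,664 J = -1134.7 kJ/mol.

-1134.7 kJ/mol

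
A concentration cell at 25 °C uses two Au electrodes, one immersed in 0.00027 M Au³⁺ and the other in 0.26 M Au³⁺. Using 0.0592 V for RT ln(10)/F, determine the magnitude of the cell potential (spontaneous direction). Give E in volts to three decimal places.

For a concentration cell E°cell = 0. The 0.26 M side is the cathode (reduction is favoured where [Au³⁺] is higher).
With n = 3, E = −(0.0592/3) log([Au³⁺]ₐₙ/[Au³⁺]꜀ₐₜ) = −(0.0592/3) log(0.00027/0.26) = −(0.0592/3)(-2.984) = +0.059 V.

+0.059 V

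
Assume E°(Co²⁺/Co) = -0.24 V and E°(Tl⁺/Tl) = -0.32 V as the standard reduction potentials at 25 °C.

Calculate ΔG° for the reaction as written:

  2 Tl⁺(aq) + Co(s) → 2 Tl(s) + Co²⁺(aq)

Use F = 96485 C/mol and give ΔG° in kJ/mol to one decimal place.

+15.4 kJ/mol

As written, Tl⁺/Tl is reduced (cathode) and Co²⁺/Co is oxidised (anode), so E°cell = (-0.32) − (-0.24) = -0.08 V.
Balancing electrons gives n = 2.
ΔG° = −nFE° = −(2)(96485)(-0.08) = 15,438 J = +15.4 kJ/mol.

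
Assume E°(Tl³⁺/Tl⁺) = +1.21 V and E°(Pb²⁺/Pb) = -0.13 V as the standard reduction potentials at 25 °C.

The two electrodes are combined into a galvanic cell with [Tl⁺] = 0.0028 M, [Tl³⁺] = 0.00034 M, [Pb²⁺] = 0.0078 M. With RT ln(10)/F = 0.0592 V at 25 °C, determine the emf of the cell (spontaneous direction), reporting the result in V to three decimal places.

Tl³⁺/Tl⁺ is the cathode (higher E°), Pb²⁺/Pb the anode: E°cell = +1.21 − (-0.13) = +1.34 V, n = 2.
Overall: Tl³⁺(aq) + Pb(s) → Tl⁺(aq) + Pb²⁺(aq)
Q = [Tl⁺]·[Pb²⁺] / ([Tl³⁺]); log Q = -1.192.
E = E° − (0.0592/n) log Q = +1.34 − (0.0592/2)(-1.192) = +1.375 V.

+1.375 V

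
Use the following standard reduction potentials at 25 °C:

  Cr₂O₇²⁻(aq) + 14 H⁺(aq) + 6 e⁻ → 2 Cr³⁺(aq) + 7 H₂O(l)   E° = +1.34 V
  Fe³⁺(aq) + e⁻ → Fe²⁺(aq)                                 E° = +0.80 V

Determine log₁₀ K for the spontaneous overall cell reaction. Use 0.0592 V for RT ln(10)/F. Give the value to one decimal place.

Cathode: Cr₂O₇²⁻/Cr³⁺; anode: Fe³⁺/Fe²⁺. E°cell = +0.54 V, n = 6.
log K = nE°cell / 0.0592 = (6)(+0.54) / 0.0592 = 54.7.

54.7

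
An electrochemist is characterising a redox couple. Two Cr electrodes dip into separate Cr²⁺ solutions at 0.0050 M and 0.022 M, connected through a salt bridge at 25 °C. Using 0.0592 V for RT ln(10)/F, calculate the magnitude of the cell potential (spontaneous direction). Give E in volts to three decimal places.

For a concentration cell E°cell = 0. The 0.022 M side is the cathode (reduction is favoured where [Cr²⁺] is higher).
With n = 2, E = −(0.0592/2) log([Cr²⁺]ₐₙ/[Cr²⁺]꜀ₐₜ) = −(0.0592/2) log(0.005/0.022) = −(0.0592/2)(-0.643) = +0.019 V.

+0.019 V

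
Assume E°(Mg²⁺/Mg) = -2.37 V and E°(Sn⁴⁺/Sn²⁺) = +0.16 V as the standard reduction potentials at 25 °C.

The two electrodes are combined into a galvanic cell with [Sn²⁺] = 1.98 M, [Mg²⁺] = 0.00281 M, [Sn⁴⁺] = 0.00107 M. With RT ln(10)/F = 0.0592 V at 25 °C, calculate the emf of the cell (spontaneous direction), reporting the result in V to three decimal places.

Sn⁴⁺/Sn²⁺ is the cathode (higher E°), Mg²⁺/Mg the anode: E°cell = +0.16 − (-2.37) = +2.53 V, n = 2.
Overall: Sn⁴⁺(aq) + Mg(s) → Sn²⁺(aq) + Mg²⁺(aq)
Q = [Sn²⁺]·[Mg²⁺] / ([Sn⁴⁺]); log Q = 0.716.
E = E° − (0.0592/n) log Q = +2.53 − (0.0592/2)(0.716) = +2.509 V.

+2.509 V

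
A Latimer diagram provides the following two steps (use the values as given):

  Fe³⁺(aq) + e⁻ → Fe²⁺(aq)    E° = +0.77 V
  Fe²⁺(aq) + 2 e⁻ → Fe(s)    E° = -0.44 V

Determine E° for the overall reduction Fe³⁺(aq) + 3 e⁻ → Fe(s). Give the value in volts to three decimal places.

Since ΔG° = −nFE° is additive over sequential reductions, n₃E°₃ = n₁E°₁ + n₂E°₂.
E°₃ = (1×+0.77 + 2×-0.44) / 3 = (-0.110) / 3 = -0.037 V.
Simply averaging or adding the two E° values would be wrong; the electron-weighted sum is required.

-0.037 V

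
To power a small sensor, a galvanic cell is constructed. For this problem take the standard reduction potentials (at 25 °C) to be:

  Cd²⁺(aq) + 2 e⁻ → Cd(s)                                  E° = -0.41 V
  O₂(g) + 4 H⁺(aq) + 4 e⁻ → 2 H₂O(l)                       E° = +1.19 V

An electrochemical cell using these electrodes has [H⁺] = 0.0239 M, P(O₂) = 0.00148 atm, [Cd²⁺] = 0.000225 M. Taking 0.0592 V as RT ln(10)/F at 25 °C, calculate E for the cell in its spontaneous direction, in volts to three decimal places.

O₂/H₂O is the cathode (higher E°), Cd²⁺/Cd the anode: E°cell = +1.19 − (-0.41) = +1.60 V, n = 4.
Overall: O₂(g) + 4 H⁺(aq) + 2 Cd(s) → 2 H₂O(l) + 2 Cd²⁺(aq)
Q = [Cd²⁺]^2 / (P(O₂)·[H⁺]^4); log Q = 2.021.
E = E° − (0.0592/n) log Q = +1.60 − (0.0592/4)(2.021) = +1.570 V.

+1.570 V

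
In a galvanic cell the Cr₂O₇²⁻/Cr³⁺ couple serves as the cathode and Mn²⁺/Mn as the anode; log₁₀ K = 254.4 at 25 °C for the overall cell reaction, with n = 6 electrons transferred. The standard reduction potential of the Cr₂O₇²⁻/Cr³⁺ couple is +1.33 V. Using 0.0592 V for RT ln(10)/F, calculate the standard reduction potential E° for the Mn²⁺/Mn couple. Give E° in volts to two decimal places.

E°cell = (0.0592/n)·log K = (0.0592/6)(254.4) = +2.510 V.
Since Cr₂O₇²⁻/Cr³⁺ is the cathode and Mn²⁺/Mn the anode, E°cell = E°(Cr₂O₇²⁻/Cr³⁺) − E°(Mn²⁺/Mn).
So E°(Mn²⁺/Mn) = E°(Cr₂O₇²⁻/Cr³⁺) − E°cell = (+1.33) − (+2.510) = -1.18 V.

-1.18 V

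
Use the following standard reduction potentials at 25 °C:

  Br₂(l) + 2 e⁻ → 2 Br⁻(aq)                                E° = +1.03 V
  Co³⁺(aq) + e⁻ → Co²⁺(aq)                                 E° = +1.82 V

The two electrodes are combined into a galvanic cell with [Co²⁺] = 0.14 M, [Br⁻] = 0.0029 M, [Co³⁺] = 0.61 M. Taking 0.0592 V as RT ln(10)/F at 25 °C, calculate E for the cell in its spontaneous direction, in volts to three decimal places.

Co³⁺/Co²⁺ is the cathode (higher E°), Br₂/Br⁻ the anode: E°cell = +1.82 − (+1.03) = +0.79 V, n = 2.
Overall: 2 Co³⁺(aq) + 2 Br⁻(aq) → 2 Co²⁺(aq) + Br₂(l)
Q = [Co²⁺]^2 / ([Co³⁺]^2·[Br⁻]^2); log Q = 3.797.
E = E° − (0.0592/n) log Q = +0.79 − (0.0592/2)(3.797) = +0.678 V.

+0.678 V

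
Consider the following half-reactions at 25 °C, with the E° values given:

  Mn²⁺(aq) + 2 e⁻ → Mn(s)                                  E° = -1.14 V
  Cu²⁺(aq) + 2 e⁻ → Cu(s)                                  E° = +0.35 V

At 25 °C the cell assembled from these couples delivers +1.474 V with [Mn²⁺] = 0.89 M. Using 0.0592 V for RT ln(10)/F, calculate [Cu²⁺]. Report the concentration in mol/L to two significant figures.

Cu²⁺/Cu is the cathode, Mn²⁺/Mn the anode: E°cell = +1.49 V, n = 2.
Overall reaction: Cu²⁺(aq) + Mn(s) → Cu(s) + Mn²⁺(aq); Q = [Mn²⁺]^1/[Cu²⁺]^1.
From E = E° − (0.0592/n) log Q: log Q = (E° − E)·n/0.0592 = (+1.49 − (+1.474))·2/0.0592 = 0.5405.
So 1·log[Cu²⁺] = 1·log(0.89) − log Q = -0.0506 − (0.5405) = -0.5911; [Cu²⁺] = 10^(-0.5911) ≈ 0.26 M.

0.26 M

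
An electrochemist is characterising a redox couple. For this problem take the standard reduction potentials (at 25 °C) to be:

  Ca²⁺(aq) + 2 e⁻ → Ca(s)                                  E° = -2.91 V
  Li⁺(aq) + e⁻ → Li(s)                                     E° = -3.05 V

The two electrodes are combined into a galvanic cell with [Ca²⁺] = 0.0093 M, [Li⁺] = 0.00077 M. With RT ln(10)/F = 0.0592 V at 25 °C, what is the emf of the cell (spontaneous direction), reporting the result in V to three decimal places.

Ca²⁺/Ca is the cathode (higher E°), Li⁺/Li the anode: E°cell = -2.91 − (-3.05) = +0.14 V, n = 2.
Overall: Ca²⁺(aq) + 2 Li(s) → Ca(s) + 2 Li⁺(aq)
Q = [Li⁺]^2 / ([Ca²⁺]); log Q = -4.196.
E = E° − (0.0592/n) log Q = +0.14 − (0.0592/2)(-4.196) = +0.264 V.

+0.264 V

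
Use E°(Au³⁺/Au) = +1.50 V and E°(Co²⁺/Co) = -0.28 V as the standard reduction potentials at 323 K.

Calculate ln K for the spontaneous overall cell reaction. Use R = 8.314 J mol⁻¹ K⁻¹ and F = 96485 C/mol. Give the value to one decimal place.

Cathode: Au³⁺/Au; anode: Co²⁺/Co. E°cell = (+1.50) − (-0.28) = +1.78 V, with n = 6.
ΔG° = −nFE° = −RT ln K, so ln K = nFE°/(RT) = (6)(96485)(+1.78) / ((8.314)(323)) = 383.724.

383.7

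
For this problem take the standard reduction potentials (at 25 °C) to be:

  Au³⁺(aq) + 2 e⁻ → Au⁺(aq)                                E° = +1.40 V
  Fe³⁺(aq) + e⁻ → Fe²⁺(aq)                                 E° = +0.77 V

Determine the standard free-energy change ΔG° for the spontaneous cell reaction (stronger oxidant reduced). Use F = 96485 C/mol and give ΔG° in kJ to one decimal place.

-121.6 kJ

Au³⁺/Au⁺ (E° = +1.40 V) is the cathode; Fe³⁺/Fe²⁺ (E° = +0.77 V) is the anode, so E°cell = +0.63 V.
Balancing electrons gives n = 2 (lcm of 2 and 1).
ΔG° = −nFE° = −(2)(96485)(+0.63) = -121,571 J = -121.6 kJ.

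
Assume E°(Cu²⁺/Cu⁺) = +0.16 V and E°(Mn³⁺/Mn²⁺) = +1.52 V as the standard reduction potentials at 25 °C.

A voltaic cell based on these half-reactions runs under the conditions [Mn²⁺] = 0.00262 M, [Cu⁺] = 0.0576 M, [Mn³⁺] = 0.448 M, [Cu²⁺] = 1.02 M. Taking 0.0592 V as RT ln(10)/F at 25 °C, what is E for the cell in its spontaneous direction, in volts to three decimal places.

+1.418 V

Mn³⁺/Mn²⁺ is the cathode (higher E°), Cu²⁺/Cu⁺ the anode: E°cell = +1.52 − (+0.16) = +1.36 V, n = 1.
Overall: Mn³⁺(aq) + Cu⁺(aq) → Mn²⁺(aq) + Cu²⁺(aq)
Q = [Mn²⁺]·[Cu²⁺] / ([Mn³⁺]·[Cu⁺]); log Q = -0.985.
E = E° − (0.0592/n) log Q = +1.36 − (0.0592/1)(-0.985) = +1.418 V.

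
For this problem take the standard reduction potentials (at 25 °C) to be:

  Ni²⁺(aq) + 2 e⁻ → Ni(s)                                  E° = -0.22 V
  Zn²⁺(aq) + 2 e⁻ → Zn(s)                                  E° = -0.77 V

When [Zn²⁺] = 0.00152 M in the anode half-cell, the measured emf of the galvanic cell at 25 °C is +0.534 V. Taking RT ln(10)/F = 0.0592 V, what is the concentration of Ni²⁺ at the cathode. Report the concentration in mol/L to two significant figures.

0.00044 M

Ni²⁺/Ni is the cathode, Zn²⁺/Zn the anode: E°cell = +0.55 V, n = 2.
Overall reaction: Ni²⁺(aq) + Zn(s) → Ni(s) + Zn²⁺(aq); Q = [Zn²⁺]^1/[Ni²⁺]^1.
From E = E° − (0.0592/n) log Q: log Q = (E° − E)·n/0.0592 = (+0.55 − (+0.534))·2/0.0592 = 0.5405.
So 1·log[Ni²⁺] = 1·log(0.00152) − log Q = -2.8182 − (0.5405) = -3.3587; [Ni²⁺] = 10^(-3.3587) ≈ 0.00044 M.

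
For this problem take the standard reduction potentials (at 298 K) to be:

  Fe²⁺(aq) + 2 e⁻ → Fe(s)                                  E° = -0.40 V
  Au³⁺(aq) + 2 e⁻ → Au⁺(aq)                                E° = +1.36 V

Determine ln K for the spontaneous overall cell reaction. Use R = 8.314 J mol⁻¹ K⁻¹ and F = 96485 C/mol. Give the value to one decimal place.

137.1

Cathode: Au³⁺/Au⁺; anode: Fe²⁺/Fe. E°cell = (+1.36) − (-0.40) = +1.76 V, with n = 2.
ΔG° = −nFE° = −RT ln K, so ln K = nFE°/(RT) = (2)(96485)(+1.76) / ((8.314)(298)) = 137.081.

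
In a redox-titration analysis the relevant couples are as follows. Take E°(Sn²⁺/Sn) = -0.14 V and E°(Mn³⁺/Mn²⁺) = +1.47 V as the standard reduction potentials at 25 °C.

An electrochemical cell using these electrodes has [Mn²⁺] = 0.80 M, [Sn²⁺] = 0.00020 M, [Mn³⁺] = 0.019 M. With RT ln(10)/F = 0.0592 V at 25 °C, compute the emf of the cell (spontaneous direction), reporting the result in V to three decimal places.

Mn³⁺/Mn²⁺ is the cathode (higher E°), Sn²⁺/Sn the anode: E°cell = +1.47 − (-0.14) = +1.61 V, n = 2.
Overall: 2 Mn³⁺(aq) + Sn(s) → 2 Mn²⁺(aq) + Sn²⁺(aq)
Q = [Mn²⁺]^2·[Sn²⁺] / ([Mn³⁺]^2); log Q = -0.450.
E = E° − (0.0592/n) log Q = +1.61 − (0.0592/2)(-0.450) = +1.623 V.

+1.623 V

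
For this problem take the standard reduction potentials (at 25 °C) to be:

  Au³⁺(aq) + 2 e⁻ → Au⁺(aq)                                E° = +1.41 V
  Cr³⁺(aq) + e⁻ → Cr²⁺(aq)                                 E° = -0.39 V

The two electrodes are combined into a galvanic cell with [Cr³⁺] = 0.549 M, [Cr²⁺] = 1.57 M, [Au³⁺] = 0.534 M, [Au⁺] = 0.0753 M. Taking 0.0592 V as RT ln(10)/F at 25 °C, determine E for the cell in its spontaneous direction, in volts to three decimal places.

Au³⁺/Au⁺ is the cathode (higher E°), Cr³⁺/Cr²⁺ the anode: E°cell = +1.41 − (-0.39) = +1.80 V, n = 2.
Overall: Au³⁺(aq) + 2 Cr²⁺(aq) → Au⁺(aq) + 2 Cr³⁺(aq)
Q = [Au⁺]·[Cr³⁺]^2 / ([Au³⁺]·[Cr²⁺]^2); log Q = -1.763.
E = E° − (0.0592/n) log Q = +1.80 − (0.0592/2)(-1.763) = +1.852 V.

+1.852 V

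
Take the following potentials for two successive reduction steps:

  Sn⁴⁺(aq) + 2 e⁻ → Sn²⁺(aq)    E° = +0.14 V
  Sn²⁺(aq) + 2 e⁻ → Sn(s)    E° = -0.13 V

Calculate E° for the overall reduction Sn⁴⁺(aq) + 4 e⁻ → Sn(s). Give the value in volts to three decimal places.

+0.005 V

Adding the free-energy changes (−nFE°) of the two steps gives −n₃FE°₃ = −n₁FE°₁ − n₂FE°₂.
E°₃ = (2×+0.14 + 2×-0.13) / 4 = (+0.020) / 4 = +0.005 V.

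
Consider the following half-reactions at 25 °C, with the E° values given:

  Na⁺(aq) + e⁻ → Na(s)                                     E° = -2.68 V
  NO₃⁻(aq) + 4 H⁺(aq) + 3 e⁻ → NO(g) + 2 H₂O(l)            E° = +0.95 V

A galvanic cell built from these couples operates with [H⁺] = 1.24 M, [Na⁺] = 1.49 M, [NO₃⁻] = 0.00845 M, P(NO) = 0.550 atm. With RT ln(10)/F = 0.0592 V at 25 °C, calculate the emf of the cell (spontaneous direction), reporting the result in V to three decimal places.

+3.591 V

NO₃⁻/NO is the cathode (higher E°), Na⁺/Na the anode: E°cell = +0.95 − (-2.68) = +3.63 V, n = 3.
Overall: NO₃⁻(aq) + 4 H⁺(aq) + 3 Na(s) → NO(g) + 2 H₂O(l) + 3 Na⁺(aq)
Q = P(NO)·[Na⁺]^3 / ([NO₃⁻]·[H⁺]^4); log Q = 1.959.
E = E° − (0.0592/n) log Q = +3.63 − (0.0592/3)(1.959) = +3.591 V.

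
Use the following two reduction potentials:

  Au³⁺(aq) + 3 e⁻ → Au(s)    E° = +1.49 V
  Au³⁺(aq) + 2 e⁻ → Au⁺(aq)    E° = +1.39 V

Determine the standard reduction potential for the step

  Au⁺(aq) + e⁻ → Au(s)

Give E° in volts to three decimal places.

Sequential free energies add, so n₃E°₃ = n₁E°₁ + n₂E°₂.
With n₃ = 3, and the known step contributing 2×(+1.39) V, the unknown satisfies 1·E° = 3×(+1.49) − 2×(+1.39) = +1.690.
E° = +1.690 / 1 = +1.690 V.

+1.690 V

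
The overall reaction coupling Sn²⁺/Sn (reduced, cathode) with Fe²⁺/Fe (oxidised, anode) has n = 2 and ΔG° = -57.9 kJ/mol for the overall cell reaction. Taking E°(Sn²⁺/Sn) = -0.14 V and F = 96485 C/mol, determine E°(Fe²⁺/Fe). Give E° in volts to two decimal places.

E°cell = −ΔG°/(nF) = −(-57.9×10³)/((2)(96485)) = +0.300 V.
Since Sn²⁺/Sn is the cathode and Fe²⁺/Fe the anode, E°cell = E°(Sn²⁺/Sn) − E°(Fe²⁺/Fe).
So E°(Fe²⁺/Fe) = E°(Sn²⁺/Sn) − E°cell = (-0.14) − (+0.300) = -0.44 V.

-0.44 V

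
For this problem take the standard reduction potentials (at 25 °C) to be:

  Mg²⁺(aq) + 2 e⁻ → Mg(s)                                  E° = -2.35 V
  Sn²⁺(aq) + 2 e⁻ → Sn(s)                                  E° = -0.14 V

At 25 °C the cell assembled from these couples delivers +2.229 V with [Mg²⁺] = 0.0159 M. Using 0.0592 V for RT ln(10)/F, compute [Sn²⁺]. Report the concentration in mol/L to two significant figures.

0.070 M

Sn²⁺/Sn is the cathode, Mg²⁺/Mg the anode: E°cell = +2.21 V, n = 2.
Overall reaction: Sn²⁺(aq) + Mg(s) → Sn(s) + Mg²⁺(aq); Q = [Mg²⁺]^1/[Sn²⁺]^1.
From E = E° − (0.0592/n) log Q: log Q = (E° − E)·n/0.0592 = (+2.21 − (+2.229))·2/0.0592 = -0.6419.
So 1·log[Sn²⁺] = 1·log(0.0159) − log Q = -1.7986 − (-0.6419) = -1.1567; [Sn²⁺] = 10^(-1.1567) ≈ 0.070 M.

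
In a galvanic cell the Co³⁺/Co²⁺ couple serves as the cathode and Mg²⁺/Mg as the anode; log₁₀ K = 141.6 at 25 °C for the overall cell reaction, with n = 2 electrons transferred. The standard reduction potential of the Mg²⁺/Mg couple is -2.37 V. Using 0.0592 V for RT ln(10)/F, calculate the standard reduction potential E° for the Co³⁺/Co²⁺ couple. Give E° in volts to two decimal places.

+1.82 V

E°cell = (0.0592/n)·log K = (0.0592/2)(141.6) = +4.191 V.
Since Co³⁺/Co²⁺ is the cathode and Mg²⁺/Mg the anode, E°cell = E°(Co³⁺/Co²⁺) − E°(Mg²⁺/Mg).
So E°(Co³⁺/Co²⁺) = E°cell + E°(Mg²⁺/Mg) = +4.191 + (-2.37) = +1.82 V.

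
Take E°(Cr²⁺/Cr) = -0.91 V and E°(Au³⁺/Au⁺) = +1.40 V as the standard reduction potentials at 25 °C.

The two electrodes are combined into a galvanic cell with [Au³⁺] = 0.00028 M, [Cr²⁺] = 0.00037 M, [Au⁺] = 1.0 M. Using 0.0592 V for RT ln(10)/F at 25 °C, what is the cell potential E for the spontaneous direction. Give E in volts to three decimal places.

Au³⁺/Au⁺ is the cathode (higher E°), Cr²⁺/Cr the anode: E°cell = +1.40 − (-0.91) = +2.31 V, n = 2.
Overall: Au³⁺(aq) + Cr(s) → Au⁺(aq) + Cr²⁺(aq)
Q = [Au⁺]·[Cr²⁺] / ([Au³⁺]); log Q = 0.121.
E = E° − (0.0592/n) log Q = +2.31 − (0.0592/2)(0.121) = +2.306 V.

+2.306 V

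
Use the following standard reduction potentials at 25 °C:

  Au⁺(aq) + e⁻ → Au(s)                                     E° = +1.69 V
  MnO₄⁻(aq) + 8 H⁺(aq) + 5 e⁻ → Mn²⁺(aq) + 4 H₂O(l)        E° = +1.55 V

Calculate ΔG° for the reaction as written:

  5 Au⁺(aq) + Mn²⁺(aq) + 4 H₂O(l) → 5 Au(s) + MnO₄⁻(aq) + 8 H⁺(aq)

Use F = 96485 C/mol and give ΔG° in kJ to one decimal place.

-67.5 kJ

As written, Au⁺/Au is reduced (cathode) and MnO₄⁻/Mn²⁺ is oxidised (anode), so E°cell = (+1.69) − (+1.55) = +0.14 V.
Balancing electrons gives n = 5.
ΔG° = −nFE° = −(5)(96485)(+0.14) = -67,540 J = -67.5 kJ.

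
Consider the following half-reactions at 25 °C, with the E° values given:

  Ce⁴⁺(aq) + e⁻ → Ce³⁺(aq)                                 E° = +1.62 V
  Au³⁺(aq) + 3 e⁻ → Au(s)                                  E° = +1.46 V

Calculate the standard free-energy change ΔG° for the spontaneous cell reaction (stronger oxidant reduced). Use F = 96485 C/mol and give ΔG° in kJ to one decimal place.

Ce⁴⁺/Ce³⁺ (E° = +1.62 V) is the cathode; Au³⁺/Au (E° = +1.46 V) is the anode, so E°cell = +0.16 V.
Balancing electrons gives n = 3 (lcm of 1 and 3).
ΔG° = −nFE° = −(3)(96485)(+0.16) = -46,313 J = -46.3 kJ.

-46.3 kJ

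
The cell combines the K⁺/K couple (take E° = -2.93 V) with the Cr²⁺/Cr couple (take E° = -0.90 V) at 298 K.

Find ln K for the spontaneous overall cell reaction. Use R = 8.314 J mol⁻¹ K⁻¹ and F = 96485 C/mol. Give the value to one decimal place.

Cathode: Cr²⁺/Cr; anode: K⁺/K. E°cell = (-0.90) − (-2.93) = +2.03 V, with n = 2.
ΔG° = −nFE° = −RT ln K, so ln K = nFE°/(RT) = (2)(96485)(+2.03) / ((8.314)(298)) = 158.110.

158.1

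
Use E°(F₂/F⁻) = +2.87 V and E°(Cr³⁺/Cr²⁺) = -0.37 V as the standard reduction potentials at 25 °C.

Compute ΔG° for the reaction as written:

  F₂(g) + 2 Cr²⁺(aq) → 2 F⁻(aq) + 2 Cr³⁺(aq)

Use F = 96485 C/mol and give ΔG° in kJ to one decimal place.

As written, F₂/F⁻ is reduced (cathode) and Cr³⁺/Cr²⁺ is oxidised (anode), so E°cell = (+2.87) − (-0.37) = +3.24 V.
Balancing electrons gives n = 2.
ΔG° = −nFE° = −(2)(96485)(+3.24) = -625,223 J = -625.2 kJ.

-625.2 kJ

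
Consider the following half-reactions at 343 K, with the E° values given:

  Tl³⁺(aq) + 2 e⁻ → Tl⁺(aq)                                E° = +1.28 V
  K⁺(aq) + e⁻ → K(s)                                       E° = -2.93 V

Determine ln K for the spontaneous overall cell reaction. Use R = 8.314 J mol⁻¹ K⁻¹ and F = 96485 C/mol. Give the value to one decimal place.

284.9

Cathode: Tl³⁺/Tl⁺; anode: K⁺/K. E°cell = (+1.28) − (-2.93) = +4.21 V, with n = 2.
ΔG° = −nFE° = −RT ln K, so ln K = nFE°/(RT) = (2)(96485)(+4.21) / ((8.314)(343)) = 284.884.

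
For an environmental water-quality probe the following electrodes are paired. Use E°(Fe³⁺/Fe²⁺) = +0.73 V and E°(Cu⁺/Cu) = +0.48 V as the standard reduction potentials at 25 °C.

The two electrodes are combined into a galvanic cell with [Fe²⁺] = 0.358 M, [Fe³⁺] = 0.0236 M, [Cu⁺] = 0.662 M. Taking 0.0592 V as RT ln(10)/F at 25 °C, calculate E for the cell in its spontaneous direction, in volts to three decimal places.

+0.191 V

Fe³⁺/Fe²⁺ is the cathode (higher E°), Cu⁺/Cu the anode: E°cell = +0.73 − (+0.48) = +0.25 V, n = 1.
Overall: Fe³⁺(aq) + Cu(s) → Fe²⁺(aq) + Cu⁺(aq)
Q = [Fe²⁺]·[Cu⁺] / ([Fe³⁺]); log Q = 1.002.
E = E° − (0.0592/n) log Q = +0.25 − (0.0592/1)(1.002) = +0.191 V.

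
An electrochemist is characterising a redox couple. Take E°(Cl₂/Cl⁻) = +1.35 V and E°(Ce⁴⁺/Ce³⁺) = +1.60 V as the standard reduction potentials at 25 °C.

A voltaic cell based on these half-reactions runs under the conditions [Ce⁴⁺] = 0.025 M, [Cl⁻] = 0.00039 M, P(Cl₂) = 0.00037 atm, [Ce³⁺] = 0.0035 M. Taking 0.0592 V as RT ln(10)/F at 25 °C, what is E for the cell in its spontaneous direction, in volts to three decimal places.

+0.200 V

Ce⁴⁺/Ce³⁺ is the cathode (higher E°), Cl₂/Cl⁻ the anode: E°cell = +1.60 − (+1.35) = +0.25 V, n = 2.
Overall: 2 Ce⁴⁺(aq) + 2 Cl⁻(aq) → 2 Ce³⁺(aq) + Cl₂(g)
Q = [Ce³⁺]^2·P(Cl₂) / ([Ce⁴⁺]^2·[Cl⁻]^2); log Q = 1.678.
E = E° − (0.0592/n) log Q = +0.25 − (0.0592/2)(1.678) = +0.200 V.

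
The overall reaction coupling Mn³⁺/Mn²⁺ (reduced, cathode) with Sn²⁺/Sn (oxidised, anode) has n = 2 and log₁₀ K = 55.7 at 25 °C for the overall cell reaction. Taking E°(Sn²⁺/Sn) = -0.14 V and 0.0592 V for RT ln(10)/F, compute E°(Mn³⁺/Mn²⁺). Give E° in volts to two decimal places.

+1.51 V

E°cell = (0.0592/n)·log K = (0.0592/2)(55.7) = +1.649 V.
Since Mn³⁺/Mn²⁺ is the cathode and Sn²⁺/Sn the anode, E°cell = E°(Mn³⁺/Mn²⁺) − E°(Sn²⁺/Sn).
So E°(Mn³⁺/Mn²⁺) = E°cell + E°(Sn²⁺/Sn) = +1.649 + (-0.14) = +1.51 V.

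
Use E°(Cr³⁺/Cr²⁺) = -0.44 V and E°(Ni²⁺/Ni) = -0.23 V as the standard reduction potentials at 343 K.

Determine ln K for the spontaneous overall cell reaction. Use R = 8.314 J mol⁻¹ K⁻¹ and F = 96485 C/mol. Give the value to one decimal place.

14.2

Cathode: Ni²⁺/Ni; anode: Cr³⁺/Cr²⁺. E°cell = (-0.23) − (-0.44) = +0.21 V, with n = 2.
ΔG° = −nFE° = −RT ln K, so ln K = nFE°/(RT) = (2)(96485)(+0.21) / ((8.314)(343)) = 14.210.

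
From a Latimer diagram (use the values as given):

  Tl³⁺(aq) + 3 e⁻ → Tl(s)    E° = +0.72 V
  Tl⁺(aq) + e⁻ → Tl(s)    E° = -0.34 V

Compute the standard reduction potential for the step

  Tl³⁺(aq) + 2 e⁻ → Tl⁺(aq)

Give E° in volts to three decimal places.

+1.250 V

Sequential free energies add, so n₃E°₃ = n₁E°₁ + n₂E°₂.
With n₃ = 3, and the known step contributing 1×(-0.34) V, the unknown satisfies 2·E° = 3×(+0.72) − 1×(-0.34) = +2.500.
E° = +2.500 / 2 = +1.250 V.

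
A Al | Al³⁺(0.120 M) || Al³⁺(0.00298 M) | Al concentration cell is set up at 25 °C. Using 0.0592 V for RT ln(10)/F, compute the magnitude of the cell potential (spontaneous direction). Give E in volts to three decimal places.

For a concentration cell E°cell = 0. The 0.120 M side is the cathode (reduction is favoured where [Al³⁺] is higher).
With n = 3, E = −(0.0592/3) log([Al³⁺]ₐₙ/[Al³⁺]꜀ₐₜ) = −(0.0592/3) log(0.00298/0.12) = −(0.0592/3)(-1.605) = +0.032 V.

+0.032 V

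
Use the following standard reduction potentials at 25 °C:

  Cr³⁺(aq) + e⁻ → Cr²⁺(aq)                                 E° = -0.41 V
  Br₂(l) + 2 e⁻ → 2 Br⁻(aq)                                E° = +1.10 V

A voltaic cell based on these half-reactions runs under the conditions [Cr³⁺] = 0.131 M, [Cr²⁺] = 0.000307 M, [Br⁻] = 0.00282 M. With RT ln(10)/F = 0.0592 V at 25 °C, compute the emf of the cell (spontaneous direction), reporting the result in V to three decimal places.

Br₂/Br⁻ is the cathode (higher E°), Cr³⁺/Cr²⁺ the anode: E°cell = +1.10 − (-0.41) = +1.51 V, n = 2.
Overall: Br₂(l) + 2 Cr²⁺(aq) → 2 Br⁻(aq) + 2 Cr³⁺(aq)
Q = [Br⁻]^2·[Cr³⁺]^2 / ([Cr²⁺]^2); log Q = 0.161.
E = E° − (0.0592/n) log Q = +1.51 − (0.0592/2)(0.161) = +1.505 V.

+1.505 V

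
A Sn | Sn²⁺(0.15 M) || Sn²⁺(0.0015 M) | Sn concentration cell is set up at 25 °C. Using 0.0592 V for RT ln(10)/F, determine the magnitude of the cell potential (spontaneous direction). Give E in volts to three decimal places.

For a concentration cell E°cell = 0. The 0.15 M side is the cathode (reduction is favoured where [Sn²⁺] is higher).
With n = 2, E = −(0.0592/2) log([Sn²⁺]ₐₙ/[Sn²⁺]꜀ₐₜ) = −(0.0592/2) log(0.0015/0.15) = −(0.0592/2)(-2.000) = +0.059 V.

+0.059 V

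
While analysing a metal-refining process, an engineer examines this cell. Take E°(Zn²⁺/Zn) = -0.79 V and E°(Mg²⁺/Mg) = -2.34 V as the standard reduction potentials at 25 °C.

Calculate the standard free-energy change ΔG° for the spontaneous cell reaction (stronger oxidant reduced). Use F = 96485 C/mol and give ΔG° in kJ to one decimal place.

-299.1 kJ

Zn²⁺/Zn (E° = -0.79 V) is the cathode; Mg²⁺/Mg (E° = -2.34 V) is the anode, so E°cell = +1.55 V.
Balancing electrons gives n = 2 (lcm of 2 and 2).
ΔG° = −nFE° = −(2)(96485)(+1.55) = -299,104 J = -299.1 kJ.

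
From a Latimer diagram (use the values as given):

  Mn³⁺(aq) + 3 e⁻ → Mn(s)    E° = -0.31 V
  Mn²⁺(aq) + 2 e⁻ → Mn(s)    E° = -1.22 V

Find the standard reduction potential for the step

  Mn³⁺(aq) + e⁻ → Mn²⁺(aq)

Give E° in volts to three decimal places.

Sequential free energies add, so n₃E°₃ = n₁E°₁ + n₂E°₂.
With n₃ = 3, and the known step contributing 2×(-1.22) V, the unknown satisfies 1·E° = 3×(-0.31) − 2×(-1.22) = +1.510.
E° = +1.510 / 1 = +1.510 V.

+1.510 V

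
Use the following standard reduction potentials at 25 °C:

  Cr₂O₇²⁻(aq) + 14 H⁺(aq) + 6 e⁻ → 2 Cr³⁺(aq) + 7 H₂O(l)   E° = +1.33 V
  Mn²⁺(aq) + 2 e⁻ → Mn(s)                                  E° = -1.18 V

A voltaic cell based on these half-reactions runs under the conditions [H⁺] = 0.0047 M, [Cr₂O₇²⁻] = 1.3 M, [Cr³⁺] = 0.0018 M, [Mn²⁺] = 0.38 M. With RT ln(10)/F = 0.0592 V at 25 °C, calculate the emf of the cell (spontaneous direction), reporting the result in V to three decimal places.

+2.256 V

Cr₂O₇²⁻/Cr³⁺ is the cathode (higher E°), Mn²⁺/Mn the anode: E°cell = +1.33 − (-1.18) = +2.51 V, n = 6.
Overall: Cr₂O₇²⁻(aq) + 14 H⁺(aq) + 3 Mn(s) → 2 Cr³⁺(aq) + 7 H₂O(l) + 3 Mn²⁺(aq)
Q = [Cr³⁺]^2·[Mn²⁺]^3 / ([Cr₂O₇²⁻]·[H⁺]^14); log Q = 25.727.
E = E° − (0.0592/n) log Q = +2.51 − (0.0592/6)(25.727) = +2.256 V.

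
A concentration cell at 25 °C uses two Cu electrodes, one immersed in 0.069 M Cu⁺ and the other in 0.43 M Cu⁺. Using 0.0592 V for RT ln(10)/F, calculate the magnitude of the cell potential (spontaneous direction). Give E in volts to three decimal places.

For a concentration cell E°cell = 0. The 0.43 M side is the cathode (reduction is favoured where [Cu⁺] is higher).
With n = 1, E = −(0.0592/1) log([Cu⁺]ₐₙ/[Cu⁺]꜀ₐₜ) = −(0.0592/1) log(0.069/0.43) = −(0.0592/1)(-0.795) = +0.047 V.

+0.047 V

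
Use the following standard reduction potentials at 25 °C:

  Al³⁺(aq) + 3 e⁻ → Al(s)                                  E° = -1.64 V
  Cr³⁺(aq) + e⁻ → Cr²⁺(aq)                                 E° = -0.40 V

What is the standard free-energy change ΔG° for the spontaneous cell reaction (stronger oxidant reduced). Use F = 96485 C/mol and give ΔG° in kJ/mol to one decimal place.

Cr³⁺/Cr²⁺ (E° = -0.40 V) is the cathode; Al³⁺/Al (E° = -1.64 V) is the anode, so E°cell = +1.24 V.
Balancing electrons gives n = 3 (lcm of 1 and 3).
ΔG° = −nFE° = −(3)(96485)(+1.24) = -358,924 J = -358.9 kJ/mol.

-358.9 kJ/mol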